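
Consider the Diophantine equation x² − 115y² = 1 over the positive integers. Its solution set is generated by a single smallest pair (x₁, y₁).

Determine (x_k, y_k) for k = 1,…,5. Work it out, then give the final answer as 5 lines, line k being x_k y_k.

√115 = [10; 1,2,1,1,1,1,1,2,1,20, …], period ℓ=10 (even) → k=9
a_0=10:  p_0=10·1+0=10,  q_0=10·0+1=1
…
a_6=1:  p_6=1·118+75=193,  q_6=1·11+7=18
…
a_8=2:  p_8=2·311+193=815,  q_8=2·29+18=76
a_9=1:  p_9=1·815+311=1126,  q_9=1·76+29=105
→ (1126, 105).  Check: 1126²=1267876, 115·105²=1267875, difference 1.
n=2: (1126,105)∘(1126,105) = (1126·1126+115·105·105, 1126·105+105·1126) = (2535751,236460)
n=3: (2535751,236460)∘(1126,105) = (1126·2535751+115·105·236460, 1126·236460+105·2535751) = (5710510126,532507815)
n=4: (5710510126,532507815)∘(1126,105) = (1126·5710510126+115·105·532507815, 1126·532507815+105·5710510126) = (12860066268001,1199207362920)
n=5: (12860066268001,1199207362920)∘(1126,105) = (1126·12860066268001+115·105·1199207362920, 1126·1199207362920+105·12860066268001) = (28960863525028126,2700614448788025)

1126 105
2535751 236460
5710510126 532507815
12860066268001 1199207362920
28960863525028126 2700614448788025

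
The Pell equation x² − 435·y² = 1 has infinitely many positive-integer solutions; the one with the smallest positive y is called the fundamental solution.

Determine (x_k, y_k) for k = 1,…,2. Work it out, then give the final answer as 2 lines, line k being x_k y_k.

146 7
42631 2044

d=435: √d = [20; 1,5,1,40] (ℓ=4, even), read p_3/q_3
k=0  a_k=20  p_k/q_k = 20/1
…
k=2  a_k=5  p_k/q_k = 125/6
k=3  a_k=1  p_k/q_k = 146/7
→ (146, 7).  Check: 146²=21316, 435·7²=21315, difference 1.
n=2: (146,7)∘(146,7) = (146·146+435·7·7, 146·7+7·146) = (42631,2044)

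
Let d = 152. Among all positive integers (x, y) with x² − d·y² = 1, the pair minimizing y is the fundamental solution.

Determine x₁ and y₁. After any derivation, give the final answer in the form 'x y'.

37 3

√152 → a₀=12, period (3,24); ℓ=2 even so k=1
a_0=12:  p_0=12·1+0=12,  q_0=12·0+1=1
a_1=3:  p_1=3·12+1=37,  q_1=3·1+0=3
(x₁, y₁) = (37, 3);  37² − 152·3² = 1 ✓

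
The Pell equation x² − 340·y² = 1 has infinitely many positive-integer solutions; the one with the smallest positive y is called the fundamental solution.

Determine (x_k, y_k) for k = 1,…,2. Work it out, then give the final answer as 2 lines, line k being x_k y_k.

√340 → a₀=18, period (2,3,1,1,1,…,3,2,36); ℓ=14 even so k=13
k=0  a_k=18  p_k/q_k = 18/1
…
k=3  a_k=1  p_k/q_k = 166/9
…
k=8  a_k=1  p_k/q_k = 7265/394
k=9  a_k=1  p_k/q_k = 13774/747
…
k=12  a_k=3  p_k/q_k = 125478/6805
k=13  a_k=2  p_k/q_k = 285769/15498
fundamental: x₁=285769, y₁=15498  (since 81663921361 − 340·240188004 = 1)
(x_2, y_2) = (285769·285769 + 340·15498·15498, 285769·15498 + 15498·285769) = (163327842721, 8857695924)

285769 15498
163327842721 8857695924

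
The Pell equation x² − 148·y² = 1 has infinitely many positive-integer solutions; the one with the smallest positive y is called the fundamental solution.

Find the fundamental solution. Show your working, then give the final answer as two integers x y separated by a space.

73 6

[12; 6,24] for √148; ℓ=2 ⇒ convergent index 1
a_0=12:  p_0=12·1+0=12,  q_0=12·0+1=1
a_1=6:  p_1=6·12+1=73,  q_1=6·1+0=6
fundamental: x₁=73, y₁=6  (since 5329 − 148·36 = 1)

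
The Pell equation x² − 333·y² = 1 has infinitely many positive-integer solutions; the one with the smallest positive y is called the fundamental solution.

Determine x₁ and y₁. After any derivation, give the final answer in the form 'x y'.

√333 = [18; 4,36, …], period ℓ=2 (even) → k=1
i=0: a=18 ⇒ p=18, q=1
i=1: a=4 ⇒ p=73, q=4
→ (73, 4).  Check: 73²=5329, 333·4²=5328, difference 1.

73 4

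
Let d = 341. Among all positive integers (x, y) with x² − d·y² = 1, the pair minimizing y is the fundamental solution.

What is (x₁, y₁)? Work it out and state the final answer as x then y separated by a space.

10626551 575460

√341 → a₀=18, period (2,6,1,8,2,…,6,2,36); ℓ=14 even so k=13
step 0: (18, 1)  from 18·(1,0) + (0,1)
step 1: (37, 2)  from 2·(18,1) + (1,0)
step 2: (240, 13)  from 6·(37,2) + (18,1)
step 3: (277, 15)  from 1·(240,13) + (37,2)
step 4: (2456, 133)  from 8·(277,15) + (240,13)
…
step 6: (7645, 414)  from 1·(5189,281) + (2456,133)
step 7: (20479, 1109)  from 2·(7645,414) + (5189,281)
step 8: (28124, 1523)  from 1·(20479,1109) + (7645,414)
step 9: (76727, 4155)  from 2·(28124,1523) + (20479,1109)
step 10: (641940, 34763)  from 8·(76727,4155) + (28124,1523)
step 11: (718667, 38918)  from 1·(641940,34763) + (76727,4155)
step 12: (4953942, 268271)  from 6·(718667,38918) + (641940,34763)
step 13: (10626551, 575460)  from 2·(4953942,268271) + (718667,38918)
(x₁, y₁) = (10626551, 575460);  10626551² − 341·575460² = 1 ✓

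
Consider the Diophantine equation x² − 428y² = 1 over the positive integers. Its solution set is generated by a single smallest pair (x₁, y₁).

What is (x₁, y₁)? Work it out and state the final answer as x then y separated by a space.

1850887 89466

√428 → a₀=20, period (1,2,4,1,5,10,5,1,4,2,1,40); ℓ=12 even so k=11
a_0=20:  p_0=20·1+0=20,  q_0=20·0+1=1
a_1=1:  p_1=1·20+1=21,  q_1=1·1+0=1
…
a_3=4:  p_3=4·62+21=269,  q_3=4·3+1=13
…
a_5=5:  p_5=5·331+269=1924,  q_5=5·16+13=93
…
a_10=2:  p_10=2·577179+119350=1273708,  q_10=2·27899+5769=61567
a_11=1:  p_11=1·1273708+577179=1850887,  q_11=1·61567+27899=89466
fundamental: x₁=1850887, y₁=89466  (since 3425782686769 − 428·8004165156 = 1)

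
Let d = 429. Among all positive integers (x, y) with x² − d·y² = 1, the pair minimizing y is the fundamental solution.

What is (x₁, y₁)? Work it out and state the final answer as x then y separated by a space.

√429 → a₀=20, period (1,2,2,9,1,12,1,9,2,2,1,40); ℓ=12 even so k=11
step 0: (20, 1)  from 20·(1,0) + (0,1)
…
step 2: (62, 3)  from 2·(21,1) + (20,1)
step 3: (145, 7)  from 2·(62,3) + (21,1)
step 4: (1367, 66)  from 9·(145,7) + (62,3)
…
step 10: (1085636, 52415)  from 2·(438459,21169) + (208718,10077)
step 11: (1524095, 73584)  from 1·(1085636,52415) + (438459,21169)
→ (1524095, 73584).  Check: 1524095²=2322865569025, 429·73584²=2322865569024, difference 1.

1524095 73584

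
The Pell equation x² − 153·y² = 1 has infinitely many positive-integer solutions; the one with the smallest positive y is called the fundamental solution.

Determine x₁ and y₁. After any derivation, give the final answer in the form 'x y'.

[12; 2,1,2,2,2,1,2,24] for √153; ℓ=8 ⇒ convergent index 7
i=0: a=12 ⇒ p=12, q=1
…
i=5: a=2 ⇒ p=569, q=46
i=6: a=1 ⇒ p=804, q=65
i=7: a=2 ⇒ p=2177, q=176
fundamental: x₁=2177, y₁=176  (since 4739329 − 153·30976 = 1)

2177 176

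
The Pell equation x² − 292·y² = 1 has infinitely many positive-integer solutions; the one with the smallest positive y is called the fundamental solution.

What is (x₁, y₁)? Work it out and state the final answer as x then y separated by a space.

2281249 133500

√292 = [17; 11,2,1,3,8,3,1,2,11,34, …], period ℓ=10 (even) → k=9
k=0  a_k=17  p_k/q_k = 17/1
…
k=2  a_k=2  p_k/q_k = 393/23
k=3  a_k=1  p_k/q_k = 581/34
k=4  a_k=3  p_k/q_k = 2136/125
k=5  a_k=8  p_k/q_k = 17669/1034
k=6  a_k=3  p_k/q_k = 55143/3227
k=7  a_k=1  p_k/q_k = 72812/4261
k=8  a_k=2  p_k/q_k = 200767/11749
k=9  a_k=11  p_k/q_k = 2281249/133500
fundamental: x₁=2281249, y₁=133500  (since 5204097000001 − 292·17822250000 = 1)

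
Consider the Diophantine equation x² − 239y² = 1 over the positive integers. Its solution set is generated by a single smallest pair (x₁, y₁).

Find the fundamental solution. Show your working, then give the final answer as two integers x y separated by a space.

√239 → a₀=15, period (2,5,1,2,4,15,4,2,1,5,2,30); ℓ=12 even so k=11
step 0: (15, 1)  from 15·(1,0) + (0,1)
…
step 4: (572, 37)  from 2·(201,13) + (170,11)
…
step 8: (346141, 22390)  from 2·(154117,9969) + (37907,2452)
step 9: (500258, 32359)  from 1·(346141,22390) + (154117,9969)
step 10: (2847431, 184185)  from 5·(500258,32359) + (346141,22390)
step 11: (6195120, 400729)  from 2·(2847431,184185) + (500258,32359)
fundamental: x₁=6195120, y₁=400729  (since 38379511814400 − 239·160583731441 = 1)

6195120 400729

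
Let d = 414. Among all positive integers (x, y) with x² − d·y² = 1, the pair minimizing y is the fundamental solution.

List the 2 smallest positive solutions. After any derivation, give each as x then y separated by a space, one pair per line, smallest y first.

24335 1196
1184384449 58209320

√414 = [20; 2,1,7,2,7,1,2,40, …], period ℓ=8 (even) → k=7
k=0  a_k=20  p_k/q_k = 20/1
k=1  a_k=2  p_k/q_k = 41/2
k=2  a_k=1  p_k/q_k = 61/3
…
k=4  a_k=2  p_k/q_k = 997/49
…
k=6  a_k=1  p_k/q_k = 8444/415
k=7  a_k=2  p_k/q_k = 24335/1196
fundamental: x₁=24335, y₁=1196  (since 592192225 − 414·1430416 = 1)
n=2: (24335,1196)∘(24335,1196) = (24335·24335+414·1196·1196, 24335·1196+1196·24335) = (1184384449,58209320)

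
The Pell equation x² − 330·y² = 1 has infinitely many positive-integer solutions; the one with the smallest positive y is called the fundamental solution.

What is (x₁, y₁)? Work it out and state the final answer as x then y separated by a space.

109 6

d=330: √d = [18; 6,36] (ℓ=2, even), read p_1/q_1
k=0  a_k=18  p_k/q_k = 18/1
k=1  a_k=6  p_k/q_k = 109/6
→ (109, 6).  Check: 109²=11881, 330·6²=11880, difference 1.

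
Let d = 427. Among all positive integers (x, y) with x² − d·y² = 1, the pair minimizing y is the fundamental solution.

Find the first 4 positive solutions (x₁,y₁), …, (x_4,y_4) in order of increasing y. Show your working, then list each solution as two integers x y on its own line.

d=427: √d = [20; 1,1,1,40] (ℓ=4, even), read p_3/q_3
step 0: (20, 1)  from 20·(1,0) + (0,1)
step 1: (21, 1)  from 1·(20,1) + (1,0)
step 2: (41, 2)  from 1·(21,1) + (20,1)
step 3: (62, 3)  from 1·(41,2) + (21,1)
(x₁, y₁) = (62, 3);  62² − 427·3² = 1 ✓
(x_2, y_2) = (62·62 + 427·3·3, 62·3 + 3·62) = (7687, 372)
(x_3, y_3) = (62·7687 + 427·3·372, 62·372 + 3·7687) = (953126, 46125)
(x_4, y_4) = (62·953126 + 427·3·46125, 62·46125 + 3·953126) = (118179937, 5719128)

62 3
7687 372
953126 46125
118179937 5719128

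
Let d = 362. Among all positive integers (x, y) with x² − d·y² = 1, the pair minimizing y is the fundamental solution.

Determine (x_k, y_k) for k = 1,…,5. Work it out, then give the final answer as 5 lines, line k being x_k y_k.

723 38
1045457 54948
1511730099 79454770
2185960677697 114891542472
3160897628219763 166133090959742

√362 = [19; 38, …], period ℓ=1 (odd) → k=1
a_0=19:  p_0=19·1+0=19,  q_0=19·0+1=1
a_1=38:  p_1=38·19+1=723,  q_1=38·1+0=38
(x₁, y₁) = (723, 38);  723² − 362·38² = 1 ✓
(x_2, y_2) = (723·723 + 362·38·38, 723·38 + 38·723) = (1045457, 54948)
(x_3, y_3) = (723·1045457 + 362·38·54948, 723·54948 + 38·1045457) = (1511730099, 79454770)
(x_4, y_4) = (723·1511730099 + 362·38·79454770, 723·79454770 + 38·1511730099) = (2185960677697, 114891542472)
(x_5, y_5) = (723·2185960677697 + 362·38·114891542472, 723·114891542472 + 38·2185960677697) = (3160897628219763, 166133090959742)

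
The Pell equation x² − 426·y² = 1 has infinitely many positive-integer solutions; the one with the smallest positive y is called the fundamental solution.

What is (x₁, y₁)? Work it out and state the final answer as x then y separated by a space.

88751 4300

√426 = [20; 1,1,1,3,2,6,2,3,1,1,1,40, …], period ℓ=12 (even) → k=11
k=0  a_k=20  p_k/q_k = 20/1
k=1  a_k=1  p_k/q_k = 21/1
k=2  a_k=1  p_k/q_k = 41/2
k=3  a_k=1  p_k/q_k = 62/3
k=4  a_k=3  p_k/q_k = 227/11
…
k=8  a_k=3  p_k/q_k = 24809/1202
k=9  a_k=1  p_k/q_k = 31971/1549
k=10  a_k=1  p_k/q_k = 56780/2751
k=11  a_k=1  p_k/q_k = 88751/4300
→ (88751, 4300).  Check: 88751²=7876740001, 426·4300²=7876740000, difference 1.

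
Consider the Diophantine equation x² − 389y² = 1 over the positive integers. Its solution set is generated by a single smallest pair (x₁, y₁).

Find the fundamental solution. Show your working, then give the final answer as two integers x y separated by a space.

[19; 1,2,1,1,1,1,2,1,38] for √389; ℓ=9 ⇒ convergent index 17
i=0: a=19 ⇒ p=19, q=1
i=1: a=1 ⇒ p=20, q=1
…
i=3: a=1 ⇒ p=79, q=4
…
i=7: a=2 ⇒ p=927, q=47
i=8: a=1 ⇒ p=1282, q=65
…
i=10: a=1 ⇒ p=50925, q=2582
…
i=12: a=1 ⇒ p=202418, q=10263
…
i=16: a=2 ⇒ p=2376809, q=120509
i=17: a=1 ⇒ p=3287049, q=166660
fundamental: x₁=3287049, y₁=166660  (since 10804691128401 − 389·27775555600 = 1)

3287049 166660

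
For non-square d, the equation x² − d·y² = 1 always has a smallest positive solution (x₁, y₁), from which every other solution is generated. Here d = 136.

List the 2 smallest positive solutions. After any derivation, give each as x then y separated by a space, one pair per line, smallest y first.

35 3
2449 210

d=136: √d = [11; 1,1,1,22] (ℓ=4, even), read p_3/q_3
k=0  a_k=11  p_k/q_k = 11/1
k=1  a_k=1  p_k/q_k = 12/1
k=2  a_k=1  p_k/q_k = 23/2
k=3  a_k=1  p_k/q_k = 35/3
→ (35, 3).  Check: 35²=1225, 136·3²=1224, difference 1.
k=2:  x_2 = 35·35+136·3·3 = 2449,  y_2 = 35·3+3·35 = 210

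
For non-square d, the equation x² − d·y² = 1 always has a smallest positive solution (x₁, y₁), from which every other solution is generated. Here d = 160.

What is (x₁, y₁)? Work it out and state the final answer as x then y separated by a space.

721 57

[12; 1,1,1,5,1,1,1,24] for √160; ℓ=8 ⇒ convergent index 7
i=0: a=12 ⇒ p=12, q=1
…
i=5: a=1 ⇒ p=253, q=20
i=6: a=1 ⇒ p=468, q=37
i=7: a=1 ⇒ p=721, q=57
→ (721, 57).  Check: 721²=519841, 160·57²=519840, difference 1.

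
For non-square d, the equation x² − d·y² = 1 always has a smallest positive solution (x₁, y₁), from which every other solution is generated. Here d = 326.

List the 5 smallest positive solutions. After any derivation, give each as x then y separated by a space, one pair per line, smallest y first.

√326 = [18; 18,36, …], period ℓ=2 (even) → k=1
step 0: (18, 1)  from 18·(1,0) + (0,1)
step 1: (325, 18)  from 18·(18,1) + (1,0)
→ (325, 18).  Check: 325²=105625, 326·18²=105624, difference 1.
k=2:  x_2 = 325·325+326·18·18 = 211249,  y_2 = 325·18+18·325 = 11700
k=3:  x_3 = 325·211249+326·18·11700 = 137311525,  y_3 = 325·11700+18·211249 = 7604982
k=4:  x_4 = 325·137311525+326·18·7604982 = 89252280001,  y_4 = 325·7604982+18·137311525 = 4943226600
k=5:  x_5 = 325·89252280001+326·18·4943226600 = 58013844689125,  y_5 = 325·4943226600+18·89252280001 = 3213089685018

325 18
211249 11700
137311525 7604982
89252280001 4943226600
58013844689125 3213089685018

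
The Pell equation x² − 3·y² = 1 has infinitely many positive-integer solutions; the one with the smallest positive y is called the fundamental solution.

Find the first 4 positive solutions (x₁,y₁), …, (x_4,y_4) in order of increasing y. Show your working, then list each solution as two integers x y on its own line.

√3 → a₀=1, period (1,2); ℓ=2 even so k=1
a_0=1:  p_0=1·1+0=1,  q_0=1·0+1=1
a_1=1:  p_1=1·1+1=2,  q_1=1·1+0=1
→ (2, 1).  Check: 2²=4, 3·1²=3, difference 1.
(2+1√3)^2 = 7 + 4√3
(2+1√3)^3 = 26 + 15√3
(2+1√3)^4 = 97 + 56√3

2 1
7 4
26 15
97 56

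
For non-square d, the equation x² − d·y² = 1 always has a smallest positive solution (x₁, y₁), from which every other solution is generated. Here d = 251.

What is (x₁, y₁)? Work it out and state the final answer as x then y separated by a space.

√251 → a₀=15, period (1,5,2,1,2,…,5,1,30); ℓ=14 even so k=13
step 0: (15, 1)  from 15·(1,0) + (0,1)
…
step 7: (29563, 1866)  from 15·(1917,121) + (808,51)
step 8: (61043, 3853)  from 2·(29563,1866) + (1917,121)
step 9: (151649, 9572)  from 2·(61043,3853) + (29563,1866)
step 10: (212692, 13425)  from 1·(151649,9572) + (61043,3853)
…
step 12: (3097857, 195535)  from 5·(577033,36422) + (212692,13425)
step 13: (3674890, 231957)  from 1·(3097857,195535) + (577033,36422)
(x₁, y₁) = (3674890, 231957);  3674890² − 251·231957² = 1 ✓

3674890 231957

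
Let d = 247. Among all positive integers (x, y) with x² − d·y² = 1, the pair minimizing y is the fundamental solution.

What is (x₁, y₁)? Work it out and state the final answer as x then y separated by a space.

[15; 1,2,1,1,9,1,9,1,1,2,1,30] for √247; ℓ=12 ⇒ convergent index 11
k=0  a_k=15  p_k/q_k = 15/1
…
k=2  a_k=2  p_k/q_k = 47/3
…
k=6  a_k=1  p_k/q_k = 1163/74
…
k=10  a_k=2  p_k/q_k = 61089/3887
k=11  a_k=1  p_k/q_k = 85292/5427
→ (85292, 5427).  Check: 85292²=7274725264, 247·5427²=7274725263, difference 1.

85292 5427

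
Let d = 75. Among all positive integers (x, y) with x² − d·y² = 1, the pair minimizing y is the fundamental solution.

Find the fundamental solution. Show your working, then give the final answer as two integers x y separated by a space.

26 3

d=75: √d = [8; 1,1,1,16] (ℓ=4, even), read p_3/q_3
step 0: (8, 1)  from 8·(1,0) + (0,1)
step 1: (9, 1)  from 1·(8,1) + (1,0)
step 2: (17, 2)  from 1·(9,1) + (8,1)
step 3: (26, 3)  from 1·(17,2) + (9,1)
fundamental: x₁=26, y₁=3  (since 676 − 75·9 = 1)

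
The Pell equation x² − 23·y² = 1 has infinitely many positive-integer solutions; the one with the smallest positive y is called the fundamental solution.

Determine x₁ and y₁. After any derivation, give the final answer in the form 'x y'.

24 5

[4; 1,3,1,8] for √23; ℓ=4 ⇒ convergent index 3
i=0: a=4 ⇒ p=4, q=1
…
i=2: a=3 ⇒ p=19, q=4
i=3: a=1 ⇒ p=24, q=5
→ (24, 5).  Check: 24²=576, 23·5²=575, difference 1.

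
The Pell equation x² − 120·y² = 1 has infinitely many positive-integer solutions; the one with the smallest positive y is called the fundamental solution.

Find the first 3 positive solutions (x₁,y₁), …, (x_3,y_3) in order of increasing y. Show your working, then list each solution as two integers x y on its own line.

√120 → a₀=10, period (1,20); ℓ=2 even so k=1
i=0: a=10 ⇒ p=10, q=1
i=1: a=1 ⇒ p=11, q=1
→ (11, 1).  Check: 11²=121, 120·1²=120, difference 1.
(11+1√120)^2 = 241 + 22√120
(11+1√120)^3 = 5291 + 483√120

11 1
241 22
5291 483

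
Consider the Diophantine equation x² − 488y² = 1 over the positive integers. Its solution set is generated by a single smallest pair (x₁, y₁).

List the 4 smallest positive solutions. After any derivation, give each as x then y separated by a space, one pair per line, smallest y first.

243 11
118097 5346
57394899 2598145
27893802817 1262693124

d=488: √d = [22; 11,44] (ℓ=2, even), read p_1/q_1
step 0: (22, 1)  from 22·(1,0) + (0,1)
step 1: (243, 11)  from 11·(22,1) + (1,0)
fundamental: x₁=243, y₁=11  (since 59049 − 488·121 = 1)
n=2: (243,11)∘(243,11) = (243·243+488·11·11, 243·11+11·243) = (118097,5346)
n=3: (118097,5346)∘(243,11) = (243·118097+488·11·5346, 243·5346+11·118097) = (57394899,2598145)
n=4: (57394899,2598145)∘(243,11) = (243·57394899+488·11·2598145, 243·2598145+11·57394899) = (27893802817,1262693124)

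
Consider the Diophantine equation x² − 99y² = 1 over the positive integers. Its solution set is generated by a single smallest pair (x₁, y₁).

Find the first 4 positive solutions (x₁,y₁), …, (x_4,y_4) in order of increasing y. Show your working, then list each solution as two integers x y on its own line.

10 1
199 20
3970 399
79201 7960

[9; 1,18] for √99; ℓ=2 ⇒ convergent index 1
i=0: a=9 ⇒ p=9, q=1
i=1: a=1 ⇒ p=10, q=1
→ (10, 1).  Check: 10²=100, 99·1²=99, difference 1.
n=2: (10,1)∘(10,1) = (10·10+99·1·1, 10·1+1·10) = (199,20)
n=3: (199,20)∘(10,1) = (10·199+99·1·20, 10·20+1·199) = (3970,399)
n=4: (3970,399)∘(10,1) = (10·3970+99·1·399, 10·399+1·3970) = (79201,7960)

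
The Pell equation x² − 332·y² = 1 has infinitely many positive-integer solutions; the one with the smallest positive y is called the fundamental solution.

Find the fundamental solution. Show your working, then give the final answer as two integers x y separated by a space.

[18; 4,1,1,8,1,1,4,36] for √332; ℓ=8 ⇒ convergent index 7
step 0: (18, 1)  from 18·(1,0) + (0,1)
…
step 3: (164, 9)  from 1·(91,5) + (73,4)
…
step 6: (2970, 163)  from 1·(1567,86) + (1403,77)
step 7: (13447, 738)  from 4·(2970,163) + (1567,86)
→ (13447, 738).  Check: 13447²=180821809, 332·738²=180821808, difference 1.

13447 738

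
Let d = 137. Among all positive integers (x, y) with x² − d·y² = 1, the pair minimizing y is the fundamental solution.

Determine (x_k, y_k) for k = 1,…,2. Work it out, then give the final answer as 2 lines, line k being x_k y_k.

6083073 519712
74007554246657 6322892069952

√137 = [11; 1,2,2,1,1,2,2,1,22, …], period ℓ=9 (odd) → k=17
a_0=11:  p_0=11·1+0=11,  q_0=11·0+1=1
a_1=1:  p_1=1·11+1=12,  q_1=1·1+0=1
a_2=2:  p_2=2·12+11=35,  q_2=2·1+1=3
a_3=2:  p_3=2·35+12=82,  q_3=2·3+1=7
a_4=1:  p_4=1·82+35=117,  q_4=1·7+3=10
…
a_6=2:  p_6=2·199+117=515,  q_6=2·17+10=44
a_7=2:  p_7=2·515+199=1229,  q_7=2·44+17=105
…
a_9=22:  p_9=22·1744+1229=39597,  q_9=22·149+105=3383
…
a_11=2:  p_11=2·41341+39597=122279,  q_11=2·3532+3383=10447
…
a_14=1:  p_14=1·408178+285899=694077,  q_14=1·34873+24426=59299
a_15=2:  p_15=2·694077+408178=1796332,  q_15=2·59299+34873=153471
a_16=2:  p_16=2·1796332+694077=4286741,  q_16=2·153471+59299=366241
a_17=1:  p_17=1·4286741+1796332=6083073,  q_17=1·366241+153471=519712
→ (6083073, 519712).  Check: 6083073²=37003777123329, 137·519712²=37003777123328, difference 1.
k=2:  x_2 = 6083073·6083073+137·519712·519712 = 74007554246657,  y_2 = 6083073·519712+519712·6083073 = 6322892069952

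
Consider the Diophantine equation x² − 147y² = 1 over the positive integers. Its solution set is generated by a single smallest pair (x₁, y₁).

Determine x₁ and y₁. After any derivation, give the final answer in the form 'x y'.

[12; 8,24] for √147; ℓ=2 ⇒ convergent index 1
i=0: a=12 ⇒ p=12, q=1
i=1: a=8 ⇒ p=97, q=8
(x₁, y₁) = (97, 8);  97² − 147·8² = 1 ✓

97 8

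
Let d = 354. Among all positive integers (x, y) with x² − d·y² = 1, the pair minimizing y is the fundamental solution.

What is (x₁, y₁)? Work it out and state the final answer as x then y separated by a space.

d=354: √d = [18; 1,4,2,2,18,2,2,4,1,36] (ℓ=10, even), read p_9/q_9
step 0: (18, 1)  from 18·(1,0) + (0,1)
…
step 2: (94, 5)  from 4·(19,1) + (18,1)
step 3: (207, 11)  from 2·(94,5) + (19,1)
step 4: (508, 27)  from 2·(207,11) + (94,5)
step 5: (9351, 497)  from 18·(508,27) + (207,11)
step 6: (19210, 1021)  from 2·(9351,497) + (508,27)
step 7: (47771, 2539)  from 2·(19210,1021) + (9351,497)
step 8: (210294, 11177)  from 4·(47771,2539) + (19210,1021)
step 9: (258065, 13716)  from 1·(210294,11177) + (47771,2539)
→ (258065, 13716).  Check: 258065²=66597544225, 354·13716²=66597544224, difference 1.

258065 13716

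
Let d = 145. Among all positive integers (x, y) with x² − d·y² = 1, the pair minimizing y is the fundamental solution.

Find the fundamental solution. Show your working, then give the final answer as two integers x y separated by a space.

289 24

[12; 24] for √145; ℓ=1 ⇒ convergent index 1
i=0: a=12 ⇒ p=12, q=1
i=1: a=24 ⇒ p=289, q=24
fundamental: x₁=289, y₁=24  (since 83521 − 145·576 = 1)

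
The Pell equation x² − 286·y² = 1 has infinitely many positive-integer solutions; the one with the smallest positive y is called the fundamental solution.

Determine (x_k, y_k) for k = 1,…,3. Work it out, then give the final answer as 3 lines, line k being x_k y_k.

√286 → a₀=16, period (1,10,3,3,2,3,3,10,1,32); ℓ=10 even so k=9
step 0: (16, 1)  from 16·(1,0) + (0,1)
…
step 6: (15102, 893)  from 3·(4397,260) + (1911,113)
…
step 8: (512132, 30283)  from 10·(49703,2939) + (15102,893)
step 9: (561835, 33222)  from 1·(512132,30283) + (49703,2939)
→ (561835, 33222).  Check: 561835²=315658567225, 286·33222²=315658567224, difference 1.
k=2:  x_2 = 561835·561835+286·33222·33222 = 631317134449,  y_2 = 561835·33222+33222·561835 = 37330564740
k=3:  x_3 = 561835·631317134449+286·33222·37330564740 = 709392124465745995,  y_3 = 561835·37330564740+33222·631317134449 = 41947235681362578

561835 33222
631317134449 37330564740
709392124465745995 41947235681362578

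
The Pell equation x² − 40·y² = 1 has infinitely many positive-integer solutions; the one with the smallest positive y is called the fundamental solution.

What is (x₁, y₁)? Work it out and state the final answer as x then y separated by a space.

19 3

√40 = [6; 3,12, …], period ℓ=2 (even) → k=1
k=0  a_k=6  p_k/q_k = 6/1
k=1  a_k=3  p_k/q_k = 19/3
fundamental: x₁=19, y₁=3  (since 361 − 40·9 = 1)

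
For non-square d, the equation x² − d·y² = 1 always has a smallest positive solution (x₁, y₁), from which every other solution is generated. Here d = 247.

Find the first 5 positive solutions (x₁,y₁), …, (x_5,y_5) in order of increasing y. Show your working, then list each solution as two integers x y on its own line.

√247 = [15; 1,2,1,1,9,1,9,1,1,2,1,30, …], period ℓ=12 (even) → k=11
a_0=15:  p_0=15·1+0=15,  q_0=15·0+1=1
a_1=1:  p_1=1·15+1=16,  q_1=1·1+0=1
…
a_6=1:  p_6=1·1053+110=1163,  q_6=1·67+7=74
a_7=9:  p_7=9·1163+1053=11520,  q_7=9·74+67=733
…
a_9=1:  p_9=1·12683+11520=24203,  q_9=1·807+733=1540
a_10=2:  p_10=2·24203+12683=61089,  q_10=2·1540+807=3887
a_11=1:  p_11=1·61089+24203=85292,  q_11=1·3887+1540=5427
fundamental: x₁=85292, y₁=5427  (since 7274725264 − 247·29452329 = 1)
k=2:  x_2 = 85292·85292+247·5427·5427 = 14549450527,  y_2 = 85292·5427+5427·85292 = 925759368
k=3:  x_3 = 85292·14549450527+247·5427·925759368 = 2481903468612476,  y_3 = 85292·925759368+5427·14549450527 = 157919736025485
k=4:  x_4 = 85292·2481903468612476+247·5427·157919736025485 = 423373021275241155457,  y_4 = 85292·157919736025485+5427·2481903468612476 = 26938580249245573872
k=5:  x_5 = 85292·423373021275241155457+247·5427·26938580249245573872 = 72220663458733833793864412,  y_5 = 85292·26938580249245573872+5427·423373021275241155457 = 4595290773079387237355763

85292 5427
14549450527 925759368
2481903468612476 157919736025485
423373021275241155457 26938580249245573872
72220663458733833793864412 4595290773079387237355763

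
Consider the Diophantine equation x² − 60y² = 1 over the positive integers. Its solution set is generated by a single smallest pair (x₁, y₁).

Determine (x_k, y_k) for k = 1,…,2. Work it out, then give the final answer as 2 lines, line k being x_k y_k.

31 4
1921 248

d=60: √d = [7; 1,2,1,14] (ℓ=4, even), read p_3/q_3
k=0  a_k=7  p_k/q_k = 7/1
…
k=2  a_k=2  p_k/q_k = 23/3
k=3  a_k=1  p_k/q_k = 31/4
→ (31, 4).  Check: 31²=961, 60·4²=960, difference 1.
(31+4√60)^2 = 1921 + 248√60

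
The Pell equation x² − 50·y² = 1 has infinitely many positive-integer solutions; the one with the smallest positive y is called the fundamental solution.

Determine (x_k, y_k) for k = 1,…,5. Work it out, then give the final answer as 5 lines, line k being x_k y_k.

d=50: √d = [7; 14] (ℓ=1, odd), read p_1/q_1
a_0=7:  p_0=7·1+0=7,  q_0=7·0+1=1
a_1=14:  p_1=14·7+1=99,  q_1=14·1+0=14
→ (99, 14).  Check: 99²=9801, 50·14²=9800, difference 1.
(99+14√50)^2 = 19601 + 2772√50
(99+14√50)^3 = 3880899 + 548842√50
(99+14√50)^4 = 768398401 + 108667944√50
(99+14√50)^5 = 152139002499 + 21515704070√50

99 14
19601 2772
3880899 548842
768398401 108667944
152139002499 21515704070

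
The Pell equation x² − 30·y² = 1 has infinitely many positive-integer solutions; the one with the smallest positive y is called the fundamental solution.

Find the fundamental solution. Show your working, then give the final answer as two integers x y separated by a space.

d=30: √d = [5; 2,10] (ℓ=2, even), read p_1/q_1
step 0: (5, 1)  from 5·(1,0) + (0,1)
step 1: (11, 2)  from 2·(5,1) + (1,0)
(x₁, y₁) = (11, 2);  11² − 30·2² = 1 ✓

11 2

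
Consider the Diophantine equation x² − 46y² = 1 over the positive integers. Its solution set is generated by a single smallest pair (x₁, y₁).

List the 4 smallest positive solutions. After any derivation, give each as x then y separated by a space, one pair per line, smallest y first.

24335 3588
1184384449 174627960
57643991108495 8499142809612
2805533046066067201 413653280369188080

√46 = [6; 1,3,1,1,2,6,2,1,1,3,1,12, …], period ℓ=12 (even) → k=11
step 0: (6, 1)  from 6·(1,0) + (0,1)
step 1: (7, 1)  from 1·(6,1) + (1,0)
step 2: (27, 4)  from 3·(7,1) + (6,1)
step 3: (34, 5)  from 1·(27,4) + (7,1)
step 4: (61, 9)  from 1·(34,5) + (27,4)
step 5: (156, 23)  from 2·(61,9) + (34,5)
step 6: (997, 147)  from 6·(156,23) + (61,9)
…
step 8: (3147, 464)  from 1·(2150,317) + (997,147)
…
step 10: (19038, 2807)  from 3·(5297,781) + (3147,464)
step 11: (24335, 3588)  from 1·(19038,2807) + (5297,781)
→ (24335, 3588).  Check: 24335²=592192225, 46·3588²=592192224, difference 1.
(x_2, y_2) = (24335·24335 + 46·3588·3588, 24335·3588 + 3588·24335) = (1184384449, 174627960)
(x_3, y_3) = (24335·1184384449 + 46·3588·174627960, 24335·174627960 + 3588·1184384449) = (57643991108495, 8499142809612)
(x_4, y_4) = (24335·57643991108495 + 46·3588·8499142809612, 24335·8499142809612 + 3588·57643991108495) = (2805533046066067201, 413653280369188080)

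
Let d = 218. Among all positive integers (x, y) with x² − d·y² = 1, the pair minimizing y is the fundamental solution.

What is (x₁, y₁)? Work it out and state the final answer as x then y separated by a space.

126003 8534

d=218: √d = [14; 1,3,3,1,28] (ℓ=5, odd), read p_9/q_9
i=0: a=14 ⇒ p=14, q=1
i=1: a=1 ⇒ p=15, q=1
i=2: a=3 ⇒ p=59, q=4
i=3: a=3 ⇒ p=192, q=13
…
i=7: a=3 ⇒ p=29633, q=2007
i=8: a=3 ⇒ p=96370, q=6527
i=9: a=1 ⇒ p=126003, q=8534
fundamental: x₁=126003, y₁=8534  (since 15876756009 − 218·72829156 = 1)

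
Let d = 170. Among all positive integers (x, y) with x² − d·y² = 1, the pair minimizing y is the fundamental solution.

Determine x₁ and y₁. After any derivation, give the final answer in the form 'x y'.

339 26

√170 = [13; 26, …], period ℓ=1 (odd) → k=1
i=0: a=13 ⇒ p=13, q=1
i=1: a=26 ⇒ p=339, q=26
(x₁, y₁) = (339, 26);  339² − 170·26² = 1 ✓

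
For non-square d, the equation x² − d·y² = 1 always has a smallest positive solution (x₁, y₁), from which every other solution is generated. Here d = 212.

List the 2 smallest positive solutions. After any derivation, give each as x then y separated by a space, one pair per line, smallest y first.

√212 = [14; 1,1,3,1,1,…,1,1,28, …], period ℓ=14 (even) → k=13
step 0: (14, 1)  from 14·(1,0) + (0,1)
step 1: (15, 1)  from 1·(14,1) + (1,0)
step 2: (29, 2)  from 1·(15,1) + (14,1)
step 3: (102, 7)  from 3·(29,2) + (15,1)
step 4: (131, 9)  from 1·(102,7) + (29,2)
step 5: (233, 16)  from 1·(131,9) + (102,7)
step 6: (364, 25)  from 1·(233,16) + (131,9)
step 7: (2417, 166)  from 6·(364,25) + (233,16)
…
step 9: (5198, 357)  from 1·(2781,191) + (2417,166)
step 10: (7979, 548)  from 1·(5198,357) + (2781,191)
step 11: (29135, 2001)  from 3·(7979,548) + (5198,357)
step 12: (37114, 2549)  from 1·(29135,2001) + (7979,548)
step 13: (66249, 4550)  from 1·(37114,2549) + (29135,2001)
fundamental: x₁=66249, y₁=4550  (since 4388930001 − 212·20702500 = 1)
n=2: (66249,4550)∘(66249,4550) = (66249·66249+212·4550·4550, 66249·4550+4550·66249) = (8777860001,602865900)

66249 4550
8777860001 602865900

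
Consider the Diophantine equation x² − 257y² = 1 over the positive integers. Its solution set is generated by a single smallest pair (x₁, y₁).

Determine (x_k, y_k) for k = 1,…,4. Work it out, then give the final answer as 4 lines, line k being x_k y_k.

513 32
526337 32832
540021249 33685600
554061275137 34561392768

√257 = [16; 32, …], period ℓ=1 (odd) → k=1
k=0  a_k=16  p_k/q_k = 16/1
k=1  a_k=32  p_k/q_k = 513/32
→ (513, 32).  Check: 513²=263169, 257·32²=263168, difference 1.
(513+32√257)^2 = 526337 + 32832√257
(513+32√257)^3 = 540021249 + 33685600√257
(513+32√257)^4 = 554061275137 + 34561392768√257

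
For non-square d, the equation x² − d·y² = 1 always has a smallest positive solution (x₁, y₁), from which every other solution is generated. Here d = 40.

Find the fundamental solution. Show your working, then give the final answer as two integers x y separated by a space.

19 3

√40 → a₀=6, period (3,12); ℓ=2 even so k=1
k=0  a_k=6  p_k/q_k = 6/1
k=1  a_k=3  p_k/q_k = 19/3
→ (19, 3).  Check: 19²=361, 40·3²=360, difference 1.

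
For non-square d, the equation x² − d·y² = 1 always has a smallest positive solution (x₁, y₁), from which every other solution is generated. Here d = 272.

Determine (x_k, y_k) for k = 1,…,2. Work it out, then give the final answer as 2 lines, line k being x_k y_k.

33 2
2177 132

√272 = [16; 2,32, …], period ℓ=2 (even) → k=1
a_0=16:  p_0=16·1+0=16,  q_0=16·0+1=1
a_1=2:  p_1=2·16+1=33,  q_1=2·1+0=2
fundamental: x₁=33, y₁=2  (since 1089 − 272·4 = 1)
k=2:  x_2 = 33·33+272·2·2 = 2177,  y_2 = 33·2+2·33 = 132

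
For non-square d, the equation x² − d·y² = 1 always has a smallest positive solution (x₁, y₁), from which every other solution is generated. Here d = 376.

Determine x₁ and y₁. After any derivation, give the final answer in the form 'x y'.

2143295 110532

√376 = [19; 2,1,1,3,1,…,1,2,38, …], period ℓ=16 (even) → k=15
a_0=19:  p_0=19·1+0=19,  q_0=19·0+1=1
a_1=2:  p_1=2·19+1=39,  q_1=2·1+0=2
a_2=1:  p_2=1·39+19=58,  q_2=1·2+1=3
…
a_6=2:  p_6=2·446+349=1241,  q_6=2·23+18=64
…
a_11=1:  p_11=1·70621+28834=99455,  q_11=1·3642+1487=5129
a_12=3:  p_12=3·99455+70621=368986,  q_12=3·5129+3642=19029
…
a_14=1:  p_14=1·468441+368986=837427,  q_14=1·24158+19029=43187
a_15=2:  p_15=2·837427+468441=2143295,  q_15=2·43187+24158=110532
(x₁, y₁) = (2143295, 110532);  2143295² − 376·110532² = 1 ✓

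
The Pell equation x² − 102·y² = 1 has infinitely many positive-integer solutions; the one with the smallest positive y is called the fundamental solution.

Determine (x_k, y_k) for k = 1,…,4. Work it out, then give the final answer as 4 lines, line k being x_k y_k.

101 10
20401 2020
4120901 408030
832401601 82420040

[10; 10,20] for √102; ℓ=2 ⇒ convergent index 1
i=0: a=10 ⇒ p=10, q=1
i=1: a=10 ⇒ p=101, q=10
fundamental: x₁=101, y₁=10  (since 10201 − 102·100 = 1)
k=2:  x_2 = 101·101+102·10·10 = 20401,  y_2 = 101·10+10·101 = 2020
k=3:  x_3 = 101·20401+102·10·2020 = 4120901,  y_3 = 101·2020+10·20401 = 408030
k=4:  x_4 = 101·4120901+102·10·408030 = 832401601,  y_4 = 101·408030+10·4120901 = 82420040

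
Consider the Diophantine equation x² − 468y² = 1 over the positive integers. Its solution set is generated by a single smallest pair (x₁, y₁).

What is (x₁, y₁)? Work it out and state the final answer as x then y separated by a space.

649 30

√468 = [21; 1,1,1,2,1,1,1,42, …], period ℓ=8 (even) → k=7
step 0: (21, 1)  from 21·(1,0) + (0,1)
…
step 6: (411, 19)  from 1·(238,11) + (173,8)
step 7: (649, 30)  from 1·(411,19) + (238,11)
(x₁, y₁) = (649, 30);  649² − 468·30² = 1 ✓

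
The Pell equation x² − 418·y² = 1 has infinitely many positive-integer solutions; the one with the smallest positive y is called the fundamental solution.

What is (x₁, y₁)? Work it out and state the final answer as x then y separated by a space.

[20; 2,4,20,4,2,40] for √418; ℓ=6 ⇒ convergent index 5
i=0: a=20 ⇒ p=20, q=1
…
i=2: a=4 ⇒ p=184, q=9
…
i=4: a=4 ⇒ p=15068, q=737
i=5: a=2 ⇒ p=33857, q=1656
fundamental: x₁=33857, y₁=1656  (since 1146296449 − 418·2742336 = 1)

33857 1656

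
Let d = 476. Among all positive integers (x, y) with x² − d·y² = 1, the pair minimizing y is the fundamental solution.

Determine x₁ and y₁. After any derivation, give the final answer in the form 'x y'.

28799 1320

√476 = [21; 1,4,2,10,2,4,1,42, …], period ℓ=8 (even) → k=7
k=0  a_k=21  p_k/q_k = 21/1
k=1  a_k=1  p_k/q_k = 22/1
…
k=3  a_k=2  p_k/q_k = 240/11
k=4  a_k=10  p_k/q_k = 2509/115
k=5  a_k=2  p_k/q_k = 5258/241
k=6  a_k=4  p_k/q_k = 23541/1079
k=7  a_k=1  p_k/q_k = 28799/1320
fundamental: x₁=28799, y₁=1320  (since 829382401 − 476·1742400 = 1)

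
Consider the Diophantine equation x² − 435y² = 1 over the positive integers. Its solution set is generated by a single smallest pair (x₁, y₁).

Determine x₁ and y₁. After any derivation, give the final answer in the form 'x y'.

√435 → a₀=20, period (1,5,1,40); ℓ=4 even so k=3
step 0: (20, 1)  from 20·(1,0) + (0,1)
step 1: (21, 1)  from 1·(20,1) + (1,0)
step 2: (125, 6)  from 5·(21,1) + (20,1)
step 3: (146, 7)  from 1·(125,6) + (21,1)
→ (146, 7).  Check: 146²=21316, 435·7²=21315, difference 1.

146 7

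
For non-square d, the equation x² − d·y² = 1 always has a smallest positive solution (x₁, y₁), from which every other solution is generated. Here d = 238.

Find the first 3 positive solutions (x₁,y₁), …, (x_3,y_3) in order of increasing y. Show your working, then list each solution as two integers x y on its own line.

11663 756
272051137 17634456
6345864809999 411341319900

d=238: √d = [15; 2,2,1,14,1,2,2,30] (ℓ=8, even), read p_7/q_7
step 0: (15, 1)  from 15·(1,0) + (0,1)
step 1: (31, 2)  from 2·(15,1) + (1,0)
step 2: (77, 5)  from 2·(31,2) + (15,1)
…
step 4: (1589, 103)  from 14·(108,7) + (77,5)
…
step 6: (4983, 323)  from 2·(1697,110) + (1589,103)
step 7: (11663, 756)  from 2·(4983,323) + (1697,110)
→ (11663, 756).  Check: 11663²=136025569, 238·756²=136025568, difference 1.
n=2: (11663,756)∘(11663,756) = (11663·11663+238·756·756, 11663·756+756·11663) = (272051137,17634456)
n=3: (272051137,17634456)∘(11663,756) = (11663·272051137+238·756·17634456, 11663·17634456+756·272051137) = (6345864809999,411341319900)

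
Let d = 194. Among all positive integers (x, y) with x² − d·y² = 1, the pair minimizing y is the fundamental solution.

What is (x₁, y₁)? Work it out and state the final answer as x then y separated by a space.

195 14

d=194: √d = [13; 1,12,1,26] (ℓ=4, even), read p_3/q_3
i=0: a=13 ⇒ p=13, q=1
i=1: a=1 ⇒ p=14, q=1
i=2: a=12 ⇒ p=181, q=13
i=3: a=1 ⇒ p=195, q=14
fundamental: x₁=195, y₁=14  (since 38025 − 194·196 = 1)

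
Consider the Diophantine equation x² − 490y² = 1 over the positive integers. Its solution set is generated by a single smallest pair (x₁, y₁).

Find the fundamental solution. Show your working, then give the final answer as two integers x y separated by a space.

√490 = [22; 7,2,1,4,4,4,1,2,7,44, …], period ℓ=10 (even) → k=9
i=0: a=22 ⇒ p=22, q=1
…
i=3: a=1 ⇒ p=487, q=22
…
i=5: a=4 ⇒ p=9607, q=434
i=6: a=4 ⇒ p=40708, q=1839
…
i=8: a=2 ⇒ p=141338, q=6385
i=9: a=7 ⇒ p=1039681, q=46968
fundamental: x₁=1039681, y₁=46968  (since 1080936581761 − 490·2205993024 = 1)

1039681 46968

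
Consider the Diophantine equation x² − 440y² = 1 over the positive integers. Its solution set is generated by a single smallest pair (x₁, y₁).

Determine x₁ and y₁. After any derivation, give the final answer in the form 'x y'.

√440 = [20; 1,40, …], period ℓ=2 (even) → k=1
step 0: (20, 1)  from 20·(1,0) + (0,1)
step 1: (21, 1)  from 1·(20,1) + (1,0)
→ (21, 1).  Check: 21²=441, 440·1²=440, difference 1.

21 1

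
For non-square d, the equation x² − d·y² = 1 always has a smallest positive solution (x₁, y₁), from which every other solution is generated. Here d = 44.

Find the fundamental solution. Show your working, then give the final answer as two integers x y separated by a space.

√44 → a₀=6, period (1,1,1,2,1,1,1,12); ℓ=8 even so k=7
a_0=6:  p_0=6·1+0=6,  q_0=6·0+1=1
…
a_3=1:  p_3=1·13+7=20,  q_3=1·2+1=3
…
a_6=1:  p_6=1·73+53=126,  q_6=1·11+8=19
a_7=1:  p_7=1·126+73=199,  q_7=1·19+11=30
→ (199, 30).  Check: 199²=39601, 44·30²=39600, difference 1.

199 30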